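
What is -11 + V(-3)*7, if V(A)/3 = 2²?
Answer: 73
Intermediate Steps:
V(A) = 12 (V(A) = 3*2² = 3*4 = 12)
-11 + V(-3)*7 = -11 + 12*7 = -11 + 84 = 73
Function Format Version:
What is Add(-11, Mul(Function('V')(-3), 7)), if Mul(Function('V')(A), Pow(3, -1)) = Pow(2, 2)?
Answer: 73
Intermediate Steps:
Function('V')(A) = 12 (Function('V')(A) = Mul(3, Pow(2, 2)) = Mul(3, 4) = 12)
Add(-11, Mul(Function('V')(-3), 7)) = Add(-11, Mul(12, 7)) = Add(-11, 84) = 73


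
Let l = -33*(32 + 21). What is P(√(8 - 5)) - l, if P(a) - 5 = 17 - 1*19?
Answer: 1752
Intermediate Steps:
P(a) = 3 (P(a) = 5 + (17 - 1*19) = 5 + (17 - 19) = 5 - 2 = 3)
l = -1749 (l = -33*53 = -1749)
P(√(8 - 5)) - l = 3 - 1*(-1749) = 3 + 1749 = 1752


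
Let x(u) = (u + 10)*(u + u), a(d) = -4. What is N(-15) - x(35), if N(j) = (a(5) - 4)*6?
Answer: -3198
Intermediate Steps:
N(j) = -48 (N(j) = (-4 - 4)*6 = -8*6 = -48)
x(u) = 2*u*(10 + u) (x(u) = (10 + u)*(2*u) = 2*u*(10 + u))
N(-15) - x(35) = -48 - 2*35*(10 + 35) = -48 - 2*35*45 = -48 - 1*3150 = -48 - 3150 = -3198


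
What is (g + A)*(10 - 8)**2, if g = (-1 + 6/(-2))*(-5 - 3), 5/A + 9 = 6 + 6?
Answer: 404/3 ≈ 134.67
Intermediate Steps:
A = 5/3 (A = 5/(-9 + (6 + 6)) = 5/(-9 + 12) = 5/3 ≈ 1.6667)
g = 32 (g = (-1 + 6*(-1/2))*(-8) = (-1 - 3)*(-8) = -4*(-8) = 32)
(g + A)*(10 - 8)**2 = (32 + 5/3)*(10 - 8)**2 = (101/3)*2**2 = (101/3)*4 = 404/3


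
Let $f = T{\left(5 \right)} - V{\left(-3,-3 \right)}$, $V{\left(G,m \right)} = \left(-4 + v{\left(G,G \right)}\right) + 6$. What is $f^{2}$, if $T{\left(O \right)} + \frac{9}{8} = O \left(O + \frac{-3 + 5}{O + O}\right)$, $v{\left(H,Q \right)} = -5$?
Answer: $\frac{49729}{64} \approx 777.02$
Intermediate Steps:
$T{\left(O \right)} = - \frac{9}{8} + O \left(O + \frac{1}{O}\right)$ ($T{\left(O \right)} = - \frac{9}{8} + O \left(O + \frac{-3 + 5}{O + O}\right) = - \frac{9}{8} + O \left(O + \frac{2}{2 O}\right) = - \frac{9}{8} + O \left(O + 2 \frac{1}{2 O}\right) = - \frac{9}{8} + O \left(O + \frac{1}{O}\right)$)
$V{\left(G,m \right)} = -3$ ($V{\left(G,m \right)} = \left(-4 - 5\right) + 6 = -9 + 6 = -3$)
$f = \frac{223}{8}$ ($f = \left(- \frac{1}{8} + 5^{2}\right) - -3 = \left(- \frac{1}{8} + 25\right) + 3 = \frac{199}{8} + 3 = \frac{223}{8} \approx 27.875$)
$f^{2} = \left(\frac{223}{8}\right)^{2} = \frac{49729}{64}$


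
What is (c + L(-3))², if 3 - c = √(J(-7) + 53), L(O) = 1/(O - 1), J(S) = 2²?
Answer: 1033/16 - 11*√57/2 ≈ 23.038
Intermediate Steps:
J(S) = 4
L(O) = 1/(-1 + O)
c = 3 - √57 (c = 3 - √(4 + 53) = 3 - √57 ≈ -4.5498)
(c + L(-3))² = ((3 - √57) + 1/(-1 - 3))² = ((3 - √57) + 1/(-4))² = ((3 - √57) - ¼)² = (11/4 - √57)²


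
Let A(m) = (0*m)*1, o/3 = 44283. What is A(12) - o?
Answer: -132849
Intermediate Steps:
o = 132849 (o = 3*44283 = 132849)
A(m) = 0 (A(m) = 0*1 = 0)
A(12) - o = 0 - 1*132849 = 0 - 132849 = -132849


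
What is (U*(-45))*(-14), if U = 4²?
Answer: 10080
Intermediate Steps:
U = 16
(U*(-45))*(-14) = (16*(-45))*(-14) = -720*(-14) = 10080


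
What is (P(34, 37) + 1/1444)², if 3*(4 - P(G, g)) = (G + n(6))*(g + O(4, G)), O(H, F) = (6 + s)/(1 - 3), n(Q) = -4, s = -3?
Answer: 256889826649/2085136 ≈ 1.2320e+5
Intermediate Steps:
O(H, F) = -3/2 (O(H, F) = (6 - 3)/(1 - 3) = 3/(-2) = 3*(-½) = -3/2)
P(G, g) = 4 - (-4 + G)*(-3/2 + g)/3 (P(G, g) = 4 - (G - 4)*(g - 3/2)/3 = 4 - (-4 + G)*(-3/2 + g)/3)
(P(34, 37) + 1/1444)² = ((2 + (½)*34 + (4/3)*37 - ⅓*34*37) + 1/1444)² = ((2 + 17 + 148/3 - 1258/3) + 1/1444)² = (-351 + 1/1444)² = (-506843/1444)² = 256889826649/2085136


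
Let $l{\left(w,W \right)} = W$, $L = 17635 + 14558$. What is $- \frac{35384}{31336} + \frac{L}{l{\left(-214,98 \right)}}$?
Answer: $\frac{2564623}{7834} \approx 327.37$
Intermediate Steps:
$L = 32193$
$- \frac{35384}{31336} + \frac{L}{l{\left(-214,98 \right)}} = - \frac{35384}{31336} + \frac{32193}{98} = \left(-35384\right) \frac{1}{31336} + 32193 \cdot \frac{1}{98} = - \frac{4423}{3917} + \frac{657}{2} = \frac{2564623}{7834}$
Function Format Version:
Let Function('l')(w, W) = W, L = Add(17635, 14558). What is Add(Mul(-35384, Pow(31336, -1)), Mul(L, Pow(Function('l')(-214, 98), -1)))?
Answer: Rational(2564623, 7834) ≈ 327.37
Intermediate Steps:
L = 32193
Add(Mul(-35384, Pow(31336, -1)), Mul(L, Pow(Function('l')(-214, 98), -1))) = Add(Mul(-35384, Pow(31336, -1)), Mul(32193, Pow(98, -1))) = Add(Mul(-35384, Rational(1, 31336)), Mul(32193, Rational(1, 98))) = Add(Rational(-4423, 3917), Rational(657, 2)) = Rational(2564623, 7834)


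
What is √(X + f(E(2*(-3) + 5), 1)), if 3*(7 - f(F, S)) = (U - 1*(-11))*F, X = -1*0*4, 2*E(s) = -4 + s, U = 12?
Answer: √942/6 ≈ 5.1153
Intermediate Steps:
E(s) = -2 + s/2 (E(s) = (-4 + s)/2 = -2 + s/2)
X = 0 (X = 0*4 = 0)
f(F, S) = 7 - 23*F/3 (f(F, S) = 7 - (12 - 1*(-11))*F/3 = 7 - (12 + 11)*F/3 = 7 - 23*F/3)
√(X + f(E(2*(-3) + 5), 1)) = √(0 + (7 - 23*(-2 + (2*(-3) + 5)/2)/3)) = √(0 + (7 - 23*(-2 + (-6 + 5)/2)/3)) = √(0 + (7 - 23*(-2 + (½)*(-1))/3)) = √(0 + (7 - 23*(-2 - ½)/3)) = √(0 + (7 - 23/3*(-5/2))) = √(0 + (7 + 115/6)) = √(0 + 157/6) = √(157/6) = √942/6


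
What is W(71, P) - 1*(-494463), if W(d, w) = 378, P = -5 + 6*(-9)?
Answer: 494841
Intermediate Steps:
P = -59 (P = -5 - 54 = -59)
W(71, P) - 1*(-494463) = 378 - 1*(-494463) = 378 + 494463 = 494841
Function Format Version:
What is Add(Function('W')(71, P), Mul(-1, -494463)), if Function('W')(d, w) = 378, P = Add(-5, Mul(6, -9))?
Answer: 494841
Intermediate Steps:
P = -59 (P = Add(-5, -54) = -59)
Add(Function('W')(71, P), Mul(-1, -494463)) = Add(378, Mul(-1, -494463)) = Add(378, 494463) = 494841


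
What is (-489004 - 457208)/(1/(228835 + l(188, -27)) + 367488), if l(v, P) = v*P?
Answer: -211723450908/82228747393 ≈ -2.5748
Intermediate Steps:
l(v, P) = P*v
(-489004 - 457208)/(1/(228835 + l(188, -27)) + 367488) = (-489004 - 457208)/(1/(228835 - 27*188) + 367488) = -946212/(1/(228835 - 5076) + 367488) = -946212/(1/223759 + 367488) = -946212/82228747393/223759 = -946212*223759/82228747393 = -211723450908/82228747393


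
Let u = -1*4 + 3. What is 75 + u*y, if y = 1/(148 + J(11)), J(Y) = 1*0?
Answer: 11099/148 ≈ 74.993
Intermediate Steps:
J(Y) = 0
y = 1/148 (y = 1/(148 + 0) = 1/148 ≈ 0.0067568)
u = -1 (u = -4 + 3 = -1)
75 + u*y = 75 - 1*1/148 = 75 - 1/148 = 11099/148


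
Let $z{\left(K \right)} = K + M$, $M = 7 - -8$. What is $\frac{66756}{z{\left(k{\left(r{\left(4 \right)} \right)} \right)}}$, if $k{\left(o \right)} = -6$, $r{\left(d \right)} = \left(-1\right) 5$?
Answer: $\frac{22252}{3} \approx 7417.3$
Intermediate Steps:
$r{\left(d \right)} = -5$
$M = 15$ ($M = 7 + 8 = 15$)
$z{\left(K \right)} = 15 + K$ ($z{\left(K \right)} = K + 15 = 15 + K$)
$\frac{66756}{z{\left(k{\left(r{\left(4 \right)} \right)} \right)}} = \frac{66756}{15 - 6} = \frac{66756}{9} = 66756 \cdot \frac{1}{9} = \frac{22252}{3}$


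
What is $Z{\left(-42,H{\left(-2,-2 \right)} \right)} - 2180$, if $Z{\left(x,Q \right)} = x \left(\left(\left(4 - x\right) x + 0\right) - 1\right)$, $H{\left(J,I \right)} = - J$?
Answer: $79006$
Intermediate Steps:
$Z{\left(x,Q \right)} = x \left(-1 + x \left(4 - x\right)\right)$ ($Z{\left(x,Q \right)} = x \left(\left(x \left(4 - x\right) + 0\right) - 1\right) = x \left(x \left(4 - x\right) - 1\right) = x \left(-1 + x \left(4 - x\right)\right)$)
$Z{\left(-42,H{\left(-2,-2 \right)} \right)} - 2180 = - 42 \left(-1 - \left(-42\right)^{2} + 4 \left(-42\right)\right) - 2180 = - 42 \left(-1 - 1764 - 168\right) - 2180 = \left(-42\right) \left(-1933\right) - 2180 = 81186 - 2180 = 79006$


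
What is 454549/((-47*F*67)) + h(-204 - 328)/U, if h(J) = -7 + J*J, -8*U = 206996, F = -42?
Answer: -51340068571/6844219242 ≈ -7.5012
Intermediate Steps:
U = -51749/2 (U = -⅛*206996 = -51749/2 ≈ -25875.)
h(J) = -7 + J²
454549/((-47*F*67)) + h(-204 - 328)/U = 454549/((-47*(-42)*67)) + (-7 + (-204 - 328)²)/(-51749/2) = 454549/((1974*67)) + (-7 + (-532)²)*(-2/51749) = 454549/132258 + (-7 + 283024)*(-2/51749) = 454549*(1/132258) + 283017*(-2/51749) = 454549/132258 - 566034/51749 = -51340068571/6844219242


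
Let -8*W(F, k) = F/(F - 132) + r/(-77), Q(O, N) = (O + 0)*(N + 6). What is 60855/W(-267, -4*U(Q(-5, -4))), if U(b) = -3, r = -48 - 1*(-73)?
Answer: -4239565/3 ≈ -1.4132e+6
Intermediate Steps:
r = 25 (r = -48 + 73 = 25)
Q(O, N) = O*(6 + N)
W(F, k) = 25/616 - F/(8*(-132 + F)) (W(F, k) = -(F/(F - 132) + 25/(-77))/8 = -(F/(-132 + F) + 25*(-1/77))/8 = -(F/(-132 + F) - 25/77)/8 = -(-25/77 + F/(-132 + F))/8 = 25/616 - F/(8*(-132 + F)))
60855/W(-267, -4*U(Q(-5, -4))) = 60855/(((-825 - 13*(-267))/(154*(-132 - 267)))) = 60855/(((1/154)*(-825 + 3471)/(-399))) = 60855/(((1/154)*(-1/399)*2646)) = 60855/(-9/209) = 60855*(-209/9) = -4239565/3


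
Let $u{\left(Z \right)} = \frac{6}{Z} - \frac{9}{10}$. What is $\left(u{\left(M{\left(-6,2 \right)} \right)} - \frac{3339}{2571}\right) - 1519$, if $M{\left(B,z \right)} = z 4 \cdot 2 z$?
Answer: $- \frac{104280529}{68560} \approx -1521.0$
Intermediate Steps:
$M{\left(B,z \right)} = 8 z^{2}$ ($M{\left(B,z \right)} = 4 z 2 z = 8 z^{2}$)
$u{\left(Z \right)} = - \frac{9}{10} + \frac{6}{Z}$ ($u{\left(Z \right)} = \frac{6}{Z} - \frac{9}{10} = - \frac{9}{10} + \frac{6}{Z}$)
$\left(u{\left(M{\left(-6,2 \right)} \right)} - \frac{3339}{2571}\right) - 1519 = \left(\left(- \frac{9}{10} + \frac{6}{8 \cdot 2^{2}}\right) - \frac{3339}{2571}\right) - 1519 = \left(\left(- \frac{9}{10} + \frac{6}{8 \cdot 4}\right) - \frac{1113}{857}\right) - 1519 = \left(\left(- \frac{9}{10} + \frac{6}{32}\right) - \frac{1113}{857}\right) - 1519 = \left(\left(- \frac{9}{10} + 6 \cdot \frac{1}{32}\right) - \frac{1113}{857}\right) - 1519 = \left(\left(- \frac{9}{10} + \frac{3}{16}\right) - \frac{1113}{857}\right) - 1519 = \left(- \frac{57}{80} - \frac{1113}{857}\right) - 1519 = - \frac{137889}{68560} - 1519 = - \frac{104280529}{68560}$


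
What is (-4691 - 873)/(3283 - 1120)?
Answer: -5564/2163 ≈ -2.5724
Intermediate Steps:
(-4691 - 873)/(3283 - 1120) = -5564/2163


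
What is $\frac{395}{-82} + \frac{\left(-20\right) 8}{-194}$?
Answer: $- \frac{31755}{7954} \approx -3.9923$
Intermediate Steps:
$\frac{395}{-82} + \frac{\left(-20\right) 8}{-194} = 395 \left(- \frac{1}{82}\right) - - \frac{80}{97} = - \frac{395}{82} + \frac{80}{97} = - \frac{31755}{7954}$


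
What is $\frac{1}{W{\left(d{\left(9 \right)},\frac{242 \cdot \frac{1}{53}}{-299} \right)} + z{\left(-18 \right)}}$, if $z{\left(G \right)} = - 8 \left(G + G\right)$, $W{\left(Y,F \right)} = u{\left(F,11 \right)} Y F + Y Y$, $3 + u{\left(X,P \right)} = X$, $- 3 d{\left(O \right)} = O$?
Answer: $\frac{251127409}{74550150015} \approx 0.0033686$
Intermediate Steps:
$d{\left(O \right)} = - \frac{O}{3}$
$u{\left(X,P \right)} = -3 + X$
$W{\left(Y,F \right)} = Y^{2} + F Y \left(-3 + F\right)$ ($W{\left(Y,F \right)} = \left(-3 + F\right) Y F + Y Y = Y \left(-3 + F\right) F + Y^{2} = F Y \left(-3 + F\right) + Y^{2} = Y^{2} + F Y \left(-3 + F\right)$)
$z{\left(G \right)} = - 16 G$ ($z{\left(G \right)} = - 8 \cdot 2 G = - 16 G$)
$\frac{1}{W{\left(d{\left(9 \right)},\frac{242 \cdot \frac{1}{53}}{-299} \right)} + z{\left(-18 \right)}} = \frac{1}{\left(- \frac{1}{3}\right) 9 \left(\left(- \frac{1}{3}\right) 9 + \frac{242 \cdot \frac{1}{53}}{-299} \left(-3 + \frac{242 \cdot \frac{1}{53}}{-299}\right)\right) - -288} = \frac{1}{- 3 \left(-3 + 242 \cdot \frac{1}{53} \left(- \frac{1}{299}\right) \left(-3 + 242 \cdot \frac{1}{53} \left(- \frac{1}{299}\right)\right)\right) + 288} = \frac{1}{- 3 \left(-3 + \frac{242}{53} \left(- \frac{1}{299}\right) \left(-3 + \frac{242}{53} \left(- \frac{1}{299}\right)\right)\right) + 288} = \frac{1}{- 3 \left(-3 - \frac{242 \left(-3 - \frac{242}{15847}\right)}{15847}\right) + 288} = \frac{1}{- 3 \left(-3 - - \frac{11563486}{251127409}\right) + 288} = \frac{1}{- 3 \left(-3 + \frac{11563486}{251127409}\right) + 288} = \frac{1}{\left(-3\right) \left(- \frac{741818741}{251127409}\right) + 288} = \frac{1}{\frac{2225456223}{251127409} + 288} = \frac{1}{\frac{74550150015}{251127409}} = \frac{251127409}{74550150015}$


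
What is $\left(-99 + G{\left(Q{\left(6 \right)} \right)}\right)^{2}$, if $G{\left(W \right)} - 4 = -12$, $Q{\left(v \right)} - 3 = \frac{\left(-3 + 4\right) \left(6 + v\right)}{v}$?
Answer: $11449$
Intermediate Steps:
$Q{\left(v \right)} = 3 + \frac{6 + v}{v}$ ($Q{\left(v \right)} = 3 + \frac{\left(-3 + 4\right) \left(6 + v\right)}{v} = 3 + \frac{1 \left(6 + v\right)}{v} = 3 + \frac{6 + v}{v}$)
$G{\left(W \right)} = -8$ ($G{\left(W \right)} = 4 - 12 = -8$)
$\left(-99 + G{\left(Q{\left(6 \right)} \right)}\right)^{2} = \left(-99 - 8\right)^{2} = \left(-107\right)^{2} = 11449$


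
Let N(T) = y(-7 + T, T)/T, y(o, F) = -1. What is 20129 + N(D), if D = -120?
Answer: 2415481/120 ≈ 20129.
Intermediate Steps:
N(T) = -1/T
20129 + N(D) = 20129 - 1/(-120) = 20129 - 1*(-1/120) = 20129 + 1/120 = 2415481/120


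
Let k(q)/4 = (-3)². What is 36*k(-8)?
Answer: 1296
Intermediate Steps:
k(q) = 36 (k(q) = 4*(-3)² = 4*9 = 36)
36*k(-8) = 36*36 = 1296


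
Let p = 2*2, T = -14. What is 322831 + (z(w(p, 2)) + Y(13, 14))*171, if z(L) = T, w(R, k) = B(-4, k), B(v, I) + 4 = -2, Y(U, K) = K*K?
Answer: 353953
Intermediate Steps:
Y(U, K) = K**2
p = 4
B(v, I) = -6 (B(v, I) = -4 - 2 = -6)
w(R, k) = -6
z(L) = -14
322831 + (z(w(p, 2)) + Y(13, 14))*171 = 322831 + (-14 + 14**2)*171 = 322831 + (-14 + 196)*171 = 322831 + 182*171 = 322831 + 31122 = 353953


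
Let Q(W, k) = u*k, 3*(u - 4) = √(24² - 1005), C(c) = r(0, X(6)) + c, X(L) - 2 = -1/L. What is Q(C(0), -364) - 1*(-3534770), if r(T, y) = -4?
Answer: 3533314 - 364*I*√429/3 ≈ 3.5333e+6 - 2513.1*I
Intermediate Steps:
X(L) = 2 - 1/L
C(c) = -4 + c
u = 4 + I*√429/3 (u = 4 + √(24² - 1005)/3 = 4 + √(576 - 1005)/3 = 4 + √(-429)/3 = 4 + (I*√429)/3 = 4 + I*√429/3 ≈ 4.0 + 6.9041*I)
Q(W, k) = k*(4 + I*√429/3) (Q(W, k) = (4 + I*√429/3)*k = k*(4 + I*√429/3))
Q(C(0), -364) - 1*(-3534770) = (⅓)*(-364)*(12 + I*√429) - 1*(-3534770) = (-1456 - 364*I*√429/3) + 3534770 = 3533314 - 364*I*√429/3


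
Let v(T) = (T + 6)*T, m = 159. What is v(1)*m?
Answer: 1113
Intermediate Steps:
v(T) = T*(6 + T) (v(T) = (6 + T)*T = T*(6 + T))
v(1)*m = (1*(6 + 1))*159 = (1*7)*159 = 7*159 = 1113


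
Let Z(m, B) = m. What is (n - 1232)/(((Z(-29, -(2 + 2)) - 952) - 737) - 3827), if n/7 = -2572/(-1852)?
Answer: 113183/513467 ≈ 0.22043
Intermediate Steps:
n = 4501/463 (n = 7*(-2572/(-1852)) = 7*(-2572*(-1/1852)) = 7*(643/463) = 4501/463 ≈ 9.7214)
(n - 1232)/(((Z(-29, -(2 + 2)) - 952) - 737) - 3827) = (4501/463 - 1232)/(((-29 - 952) - 737) - 3827) = -565915/(463*((-981 - 737) - 3827)) = -565915/(463*(-1718 - 3827)) = -565915/463/(-5545) = -565915/463*(-1/5545) = 113183/513467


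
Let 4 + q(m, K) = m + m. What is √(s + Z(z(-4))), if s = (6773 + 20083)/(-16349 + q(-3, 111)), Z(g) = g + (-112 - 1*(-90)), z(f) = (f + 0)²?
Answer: 3*I*√25247390/5453 ≈ 2.7644*I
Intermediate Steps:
q(m, K) = -4 + 2*m (q(m, K) = -4 + (m + m) = -4 + 2*m)
z(f) = f²
Z(g) = -22 + g (Z(g) = g + (-112 + 90) = g - 22 = -22 + g)
s = -8952/5453 (s = (6773 + 20083)/(-16349 + (-4 + 2*(-3))) = 26856/(-16349 + (-4 - 6)) = 26856/(-16349 - 10) = 26856/(-16359) = 26856*(-1/16359) = -8952/5453 ≈ -1.6417)
√(s + Z(z(-4))) = √(-8952/5453 + (-22 + (-4)²)) = √(-8952/5453 + (-22 + 16)) = √(-8952/5453 - 6) = √(-41670/5453) = 3*I*√25247390/5453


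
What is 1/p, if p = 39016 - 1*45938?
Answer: -1/6922 ≈ -0.00014447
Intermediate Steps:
p = -6922 (p = 39016 - 45938 = -6922)
1/p = 1/(-6922) = -1/6922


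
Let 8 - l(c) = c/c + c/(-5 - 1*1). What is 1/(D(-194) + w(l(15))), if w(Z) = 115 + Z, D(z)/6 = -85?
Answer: -2/771 ≈ -0.0025940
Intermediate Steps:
D(z) = -510 (D(z) = 6*(-85) = -510)
l(c) = 7 + c/6 (l(c) = 8 - (c/c + c/(-5 - 1*1)) = 8 - (1 + c/(-5 - 1)) = 8 - (1 + c/(-6)) = 8 - (1 + c*(-1/6)) = 8 - (1 - c/6) = 8 + (-1 + c/6) = 7 + c/6)
1/(D(-194) + w(l(15))) = 1/(-510 + (115 + (7 + (1/6)*15))) = 1/(-510 + (115 + (7 + 5/2))) = 1/(-510 + (115 + 19/2)) = 1/(-510 + 249/2) = 1/(-771/2) = -2/771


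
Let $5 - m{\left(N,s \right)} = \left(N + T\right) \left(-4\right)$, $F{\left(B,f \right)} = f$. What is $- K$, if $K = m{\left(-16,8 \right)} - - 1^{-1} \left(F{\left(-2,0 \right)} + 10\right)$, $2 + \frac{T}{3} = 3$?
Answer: $37$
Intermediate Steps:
$T = 3$ ($T = -6 + 3 \cdot 3 = -6 + 9 = 3$)
$m{\left(N,s \right)} = 17 + 4 N$ ($m{\left(N,s \right)} = 5 - \left(N + 3\right) \left(-4\right) = 5 - \left(3 + N\right) \left(-4\right) = 5 - \left(-12 - 4 N\right) = 5 + \left(12 + 4 N\right) = 17 + 4 N$)
$K = -37$ ($K = \left(17 + 4 \left(-16\right)\right) - - 1^{-1} \left(0 + 10\right) = \left(17 - 64\right) - \left(-1\right) 1 \cdot 10 = -47 - \left(-1\right) 10 = -47 - -10 = -47 + 10 = -37$)
$- K = \left(-1\right) \left(-37\right) = 37$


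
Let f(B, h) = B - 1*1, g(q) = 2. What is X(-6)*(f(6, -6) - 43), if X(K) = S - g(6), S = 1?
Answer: 38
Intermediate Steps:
f(B, h) = -1 + B (f(B, h) = B - 1 = -1 + B)
X(K) = -1 (X(K) = 1 - 1*2 = 1 - 2 = -1)
X(-6)*(f(6, -6) - 43) = -((-1 + 6) - 43) = -(5 - 43) = -1*(-38) = 38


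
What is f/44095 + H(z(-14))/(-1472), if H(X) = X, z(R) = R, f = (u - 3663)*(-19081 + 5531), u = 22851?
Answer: -38271555547/6490784 ≈ -5896.3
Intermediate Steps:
f = -259997400 (f = (22851 - 3663)*(-19081 + 5531) = 19188*(-13550) = -259997400)
f/44095 + H(z(-14))/(-1472) = -259997400/44095 - 14/(-1472) = -259997400*1/44095 - 14*(-1/1472) = -51999480/8819 + 7/736 = -38271555547/6490784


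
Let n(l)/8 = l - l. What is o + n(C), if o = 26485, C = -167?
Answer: 26485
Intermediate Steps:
n(l) = 0 (n(l) = 8*(l - l) = 8*0 = 0)
o + n(C) = 26485 + 0 = 26485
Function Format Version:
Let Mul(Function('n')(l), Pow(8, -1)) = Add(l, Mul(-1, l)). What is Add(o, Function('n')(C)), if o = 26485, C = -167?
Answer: 26485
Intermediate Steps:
Function('n')(l) = 0 (Function('n')(l) = Mul(8, Add(l, Mul(-1, l))) = Mul(8, 0) = 0)
Add(o, Function('n')(C)) = Add(26485, 0) = 26485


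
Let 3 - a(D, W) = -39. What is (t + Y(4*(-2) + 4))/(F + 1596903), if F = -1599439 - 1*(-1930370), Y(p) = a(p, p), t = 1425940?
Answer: 712991/963917 ≈ 0.73968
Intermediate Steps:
a(D, W) = 42 (a(D, W) = 3 - 1*(-39) = 3 + 39 = 42)
Y(p) = 42
F = 330931 (F = -1599439 + 1930370 = 330931)
(t + Y(4*(-2) + 4))/(F + 1596903) = (1425940 + 42)/(330931 + 1596903) = 1425982/1927834 = 1425982*(1/1927834) = 712991/963917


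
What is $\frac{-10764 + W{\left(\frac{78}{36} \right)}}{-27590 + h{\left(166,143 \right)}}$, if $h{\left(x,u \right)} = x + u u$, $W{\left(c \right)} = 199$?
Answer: $\frac{2113}{1395} \approx 1.5147$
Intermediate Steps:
$h{\left(x,u \right)} = x + u^{2}$
$\frac{-10764 + W{\left(\frac{78}{36} \right)}}{-27590 + h{\left(166,143 \right)}} = \frac{-10764 + 199}{-27590 + \left(166 + 143^{2}\right)} = - \frac{10565}{-27590 + \left(166 + 20449\right)} = - \frac{10565}{-27590 + 20615} = - \frac{10565}{-6975} = \left(-10565\right) \left(- \frac{1}{6975}\right) = \frac{2113}{1395}$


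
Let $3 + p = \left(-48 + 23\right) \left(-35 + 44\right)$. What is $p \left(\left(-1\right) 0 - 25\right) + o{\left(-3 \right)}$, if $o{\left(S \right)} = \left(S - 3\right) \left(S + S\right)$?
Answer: $5736$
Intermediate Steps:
$o{\left(S \right)} = 2 S \left(-3 + S\right)$ ($o{\left(S \right)} = \left(-3 + S\right) 2 S = 2 S \left(-3 + S\right)$)
$p = -228$ ($p = -3 + \left(-48 + 23\right) \left(-35 + 44\right) = -3 - 225 = -228$)
$p \left(\left(-1\right) 0 - 25\right) + o{\left(-3 \right)} = - 228 \left(\left(-1\right) 0 - 25\right) + 2 \left(-3\right) \left(-3 - 3\right) = - 228 \left(0 - 25\right) + 2 \left(-3\right) \left(-6\right) = \left(-228\right) \left(-25\right) + 36 = 5700 + 36 = 5736$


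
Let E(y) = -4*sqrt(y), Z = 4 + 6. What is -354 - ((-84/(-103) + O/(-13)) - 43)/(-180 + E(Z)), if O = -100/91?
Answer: -69579056667/196420588 + 1025967*sqrt(10)/196420588 ≈ -354.22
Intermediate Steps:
Z = 10
O = -100/91 (O = -100*1/91 = -100/91 ≈ -1.0989)
-354 - ((-84/(-103) + O/(-13)) - 43)/(-180 + E(Z)) = -354 - ((-84/(-103) - 100/91/(-13)) - 43)/(-180 - 4*sqrt(10)) = -354 - ((-84*(-1/103) - 100/91*(-1/13)) - 43)/(-180 - 4*sqrt(10)) = -354 - ((84/103 + 100/1183) - 43)/(-180 - 4*sqrt(10)) = -354 - (109672/121849 - 43)/(-180 - 4*sqrt(10)) = -354 - (-5129835)/(121849*(-180 - 4*sqrt(10))) = -354 + 5129835/(121849*(-180 - 4*sqrt(10)))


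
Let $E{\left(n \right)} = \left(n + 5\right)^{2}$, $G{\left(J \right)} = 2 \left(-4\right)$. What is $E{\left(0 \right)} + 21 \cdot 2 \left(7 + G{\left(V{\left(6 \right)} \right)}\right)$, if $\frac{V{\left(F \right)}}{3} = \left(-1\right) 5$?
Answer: $-17$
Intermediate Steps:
$V{\left(F \right)} = -15$ ($V{\left(F \right)} = 3 \left(\left(-1\right) 5\right) = 3 \left(-5\right) = -15$)
$G{\left(J \right)} = -8$
$E{\left(n \right)} = \left(5 + n\right)^{2}$
$E{\left(0 \right)} + 21 \cdot 2 \left(7 + G{\left(V{\left(6 \right)} \right)}\right) = \left(5 + 0\right)^{2} + 21 \cdot 2 \left(7 - 8\right) = 5^{2} + 21 \cdot 2 \left(-1\right) = 25 + 21 \left(-2\right) = 25 - 42 = -17$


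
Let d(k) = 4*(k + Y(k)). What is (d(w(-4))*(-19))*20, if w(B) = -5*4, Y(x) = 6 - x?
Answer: -9120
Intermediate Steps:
w(B) = -20
d(k) = 24 (d(k) = 4*(k + (6 - k)) = 4*6 = 24)
(d(w(-4))*(-19))*20 = (24*(-19))*20 = -456*20 = -9120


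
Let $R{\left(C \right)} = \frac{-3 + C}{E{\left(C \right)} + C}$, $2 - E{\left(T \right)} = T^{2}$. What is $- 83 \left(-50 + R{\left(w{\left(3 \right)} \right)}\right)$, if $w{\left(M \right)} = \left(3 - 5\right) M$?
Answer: $\frac{165253}{40} \approx 4131.3$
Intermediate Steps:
$w{\left(M \right)} = - 2 M$
$E{\left(T \right)} = 2 - T^{2}$
$R{\left(C \right)} = \frac{-3 + C}{2 + C - C^{2}}$ ($R{\left(C \right)} = \frac{-3 + C}{\left(2 - C^{2}\right) + C} = \frac{-3 + C}{2 + C - C^{2}}$)
$- 83 \left(-50 + R{\left(w{\left(3 \right)} \right)}\right) = - 83 \left(-50 + \frac{-3 - 6}{2 - 6 - \left(\left(-2\right) 3\right)^{2}}\right) = - 83 \left(-50 + \frac{-3 - 6}{2 - 6 - \left(-6\right)^{2}}\right) = - 83 \left(-50 + \frac{1}{2 - 6 - 36} \left(-9\right)\right) = - 83 \left(-50 + \frac{1}{-40} \left(-9\right)\right) = - 83 \left(-50 - - \frac{9}{40}\right) = - 83 \left(-50 + \frac{9}{40}\right) = \left(-83\right) \left(- \frac{1991}{40}\right) = \frac{165253}{40}$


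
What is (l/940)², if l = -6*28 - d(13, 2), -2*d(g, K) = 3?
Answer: 110889/3534400 ≈ 0.031374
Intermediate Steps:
d(g, K) = -3/2 (d(g, K) = -½*3 = -3/2)
l = -333/2 (l = -6*28 - 1*(-3/2) = -168 + 3/2 = -333/2 ≈ -166.50)
(l/940)² = (-333/2/940)² = (-333/2*1/940)² = (-333/1880)² = 110889/3534400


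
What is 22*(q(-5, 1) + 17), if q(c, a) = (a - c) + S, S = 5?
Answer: 616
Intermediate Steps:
q(c, a) = 5 + a - c (q(c, a) = (a - c) + 5 = 5 + a - c)
22*(q(-5, 1) + 17) = 22*((5 + 1 - 1*(-5)) + 17) = 22*((5 + 1 + 5) + 17) = 22*(11 + 17) = 22*28 = 616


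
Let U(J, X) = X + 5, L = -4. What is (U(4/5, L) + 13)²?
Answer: 196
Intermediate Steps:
U(J, X) = 5 + X
(U(4/5, L) + 13)² = ((5 - 4) + 13)² = (1 + 13)² = 14² = 196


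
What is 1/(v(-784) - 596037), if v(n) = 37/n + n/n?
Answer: -784/467292261 ≈ -1.6778e-6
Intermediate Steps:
v(n) = 1 + 37/n (v(n) = 37/n + 1 = 1 + 37/n)
1/(v(-784) - 596037) = 1/((37 - 784)/(-784) - 596037) = 1/(-1/784*(-747) - 596037) = 1/(747/784 - 596037) = 1/(-467292261/784) = -784/467292261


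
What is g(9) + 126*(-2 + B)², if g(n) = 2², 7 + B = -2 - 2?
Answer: 21298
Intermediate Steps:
B = -11 (B = -7 + (-2 - 2) = -7 - 4 = -11)
g(n) = 4
g(9) + 126*(-2 + B)² = 4 + 126*(-2 - 11)² = 4 + 126*(-13)² = 4 + 126*169 = 4 + 21294 = 21298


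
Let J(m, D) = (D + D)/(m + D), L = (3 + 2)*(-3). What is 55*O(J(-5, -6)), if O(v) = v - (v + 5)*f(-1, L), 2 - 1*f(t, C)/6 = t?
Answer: -5970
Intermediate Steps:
L = -15 (L = 5*(-3) = -15)
J(m, D) = 2*D/(D + m) (J(m, D) = (2*D)/(D + m) = 2*D/(D + m))
f(t, C) = 12 - 6*t
O(v) = -90 - 17*v (O(v) = v - (v + 5)*(12 - 6*(-1)) = v - (5 + v)*(12 + 6) = v - (5 + v)*18 = v - (90 + 18*v) = v + (-90 - 18*v) = -90 - 17*v)
55*O(J(-5, -6)) = 55*(-90 - 34*(-6)/(-6 - 5)) = 55*(-90 - 34*(-6)/(-11)) = 55*(-90 - 34*(-6)*(-1)/11) = 55*(-90 - 17*12/11) = 55*(-90 - 204/11) = 55*(-1194/11) = -5970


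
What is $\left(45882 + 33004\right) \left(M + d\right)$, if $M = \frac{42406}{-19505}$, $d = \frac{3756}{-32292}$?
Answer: $- \frac{9483644233346}{52487955} \approx -1.8068 \cdot 10^{5}$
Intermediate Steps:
$d = - \frac{313}{2691}$ ($d = 3756 \left(- \frac{1}{32292}\right) = - \frac{313}{2691} \approx -0.11631$)
$M = - \frac{42406}{19505}$ ($M = 42406 \left(- \frac{1}{19505}\right) = - \frac{42406}{19505} \approx -2.1741$)
$\left(45882 + 33004\right) \left(M + d\right) = \left(45882 + 33004\right) \left(- \frac{42406}{19505} - \frac{313}{2691}\right) = 78886 \left(- \frac{120219611}{52487955}\right) = - \frac{9483644233346}{52487955}$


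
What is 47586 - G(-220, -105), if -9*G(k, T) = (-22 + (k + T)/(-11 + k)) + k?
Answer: 98875717/2079 ≈ 47559.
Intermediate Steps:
G(k, T) = 22/9 - k/9 - (T + k)/(9*(-11 + k)) (G(k, T) = -((-22 + (k + T)/(-11 + k)) + k)/9 = -((-22 + (T + k)/(-11 + k)) + k)/9 = -(-22 + k + (T + k)/(-11 + k))/9 = 22/9 - k/9 - (T + k)/(9*(-11 + k)))
47586 - G(-220, -105) = 47586 - (-242 - 1*(-105) - 1*(-220)² + 32*(-220))/(9*(-11 - 220)) = 47586 - (-242 + 105 - 1*48400 - 7040)/(9*(-231)) = 47586 - (-1)*(-242 + 105 - 48400 - 7040)/(9*231) = 47586 - (-1)*(-55577)/(9*231) = 47586 - 1*55577/2079 = 47586 - 55577/2079 = 98875717/2079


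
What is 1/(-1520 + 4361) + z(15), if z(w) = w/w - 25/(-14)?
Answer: 110813/39774 ≈ 2.7861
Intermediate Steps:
z(w) = 39/14 (z(w) = 1 - 25*(-1/14) = 1 + 25/14 = 39/14)
1/(-1520 + 4361) + z(15) = 1/(-1520 + 4361) + 39/14 = 1/2841 + 39/14 = 110813/39774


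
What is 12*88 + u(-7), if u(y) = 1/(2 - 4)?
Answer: 2111/2 ≈ 1055.5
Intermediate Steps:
u(y) = -½ (u(y) = 1/(-2) = -½)
12*88 + u(-7) = 12*88 - ½ = 1056 - ½ = 2111/2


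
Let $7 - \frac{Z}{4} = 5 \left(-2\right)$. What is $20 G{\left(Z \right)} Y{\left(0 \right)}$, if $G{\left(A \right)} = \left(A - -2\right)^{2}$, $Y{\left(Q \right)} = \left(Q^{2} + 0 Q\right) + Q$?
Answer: $0$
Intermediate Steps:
$Y{\left(Q \right)} = Q + Q^{2}$ ($Y{\left(Q \right)} = \left(Q^{2} + 0\right) + Q = Q^{2} + Q = Q + Q^{2}$)
$Z = 68$ ($Z = 28 - 4 \cdot 5 \left(-2\right) = 28 - -40 = 28 + 40 = 68$)
$G{\left(A \right)} = \left(2 + A\right)^{2}$ ($G{\left(A \right)} = \left(A + 2\right)^{2} = \left(2 + A\right)^{2}$)
$20 G{\left(Z \right)} Y{\left(0 \right)} = 20 \left(2 + 68\right)^{2} \cdot 0 \left(1 + 0\right) = 20 \cdot 70^{2} \cdot 0 \cdot 1 = 20 \cdot 4900 \cdot 0 = 98000 \cdot 0 = 0$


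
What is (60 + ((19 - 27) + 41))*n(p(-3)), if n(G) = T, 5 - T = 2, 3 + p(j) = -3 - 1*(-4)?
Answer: 279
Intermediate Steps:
p(j) = -2 (p(j) = -3 + (-3 - 1*(-4)) = -3 + (-3 + 4) = -3 + 1 = -2)
T = 3 (T = 5 - 1*2 = 5 - 2 = 3)
n(G) = 3
(60 + ((19 - 27) + 41))*n(p(-3)) = (60 + ((19 - 27) + 41))*3 = (60 + (-8 + 41))*3 = (60 + 33)*3 = 93*3 = 279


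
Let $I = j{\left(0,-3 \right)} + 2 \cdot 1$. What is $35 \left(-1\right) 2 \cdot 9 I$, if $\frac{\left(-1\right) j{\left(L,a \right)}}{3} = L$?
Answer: $-1260$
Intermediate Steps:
$j{\left(L,a \right)} = - 3 L$
$I = 2$ ($I = \left(-3\right) 0 + 2 \cdot 1 = 0 + 2 = 2$)
$35 \left(-1\right) 2 \cdot 9 I = 35 \left(-1\right) 2 \cdot 9 \cdot 2 = 35 \left(\left(-2\right) 9\right) 2 = 35 \left(-18\right) 2 = \left(-630\right) 2 = -1260$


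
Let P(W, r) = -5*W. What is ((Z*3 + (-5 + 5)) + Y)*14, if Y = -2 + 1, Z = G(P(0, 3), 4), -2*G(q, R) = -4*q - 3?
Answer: 49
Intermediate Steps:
G(q, R) = 3/2 + 2*q (G(q, R) = -(-4*q - 3)/2 = -(-3 - 4*q)/2 = 3/2 + 2*q)
Z = 3/2 (Z = 3/2 + 2*(-5*0) = 3/2 + 2*0 = 3/2 + 0 = 3/2 ≈ 1.5000)
Y = -1
((Z*3 + (-5 + 5)) + Y)*14 = (((3/2)*3 + (-5 + 5)) - 1)*14 = ((9/2 + 0) - 1)*14 = (9/2 - 1)*14 = (7/2)*14 = 49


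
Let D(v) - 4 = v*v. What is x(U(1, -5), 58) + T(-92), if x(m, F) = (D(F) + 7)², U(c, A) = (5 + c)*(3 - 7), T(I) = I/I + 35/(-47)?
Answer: 535359387/47 ≈ 1.1391e+7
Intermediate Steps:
T(I) = 12/47 (T(I) = 1 + 35*(-1/47) = 1 - 35/47 = 12/47)
U(c, A) = -20 - 4*c (U(c, A) = (5 + c)*(-4) = -20 - 4*c)
D(v) = 4 + v² (D(v) = 4 + v*v = 4 + v²)
x(m, F) = (11 + F²)² (x(m, F) = ((4 + F²) + 7)² = (11 + F²)²)
x(U(1, -5), 58) + T(-92) = (11 + 58²)² + 12/47 = (11 + 3364)² + 12/47 = 3375² + 12/47 = 11390625 + 12/47 = 535359387/47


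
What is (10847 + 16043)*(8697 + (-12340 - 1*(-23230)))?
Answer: 526694430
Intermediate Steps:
(10847 + 16043)*(8697 + (-12340 - 1*(-23230))) = 26890*(8697 + (-12340 + 23230)) = 26890*(8697 + 10890) = 26890*19587 = 526694430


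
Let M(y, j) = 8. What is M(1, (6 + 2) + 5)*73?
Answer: 584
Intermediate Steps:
M(1, (6 + 2) + 5)*73 = 8*73 = 584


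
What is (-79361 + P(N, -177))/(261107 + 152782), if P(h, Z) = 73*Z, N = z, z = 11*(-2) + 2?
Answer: -92282/413889 ≈ -0.22296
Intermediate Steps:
z = -20 (z = -22 + 2 = -20)
N = -20
(-79361 + P(N, -177))/(261107 + 152782) = (-79361 + 73*(-177))/(261107 + 152782) = (-79361 - 12921)/413889 = -92282*1/413889 = -92282/413889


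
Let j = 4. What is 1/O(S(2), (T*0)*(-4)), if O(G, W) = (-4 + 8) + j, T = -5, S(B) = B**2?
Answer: 1/8 ≈ 0.12500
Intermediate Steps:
O(G, W) = 8 (O(G, W) = (-4 + 8) + 4 = 4 + 4 = 8)
1/O(S(2), (T*0)*(-4)) = 1/8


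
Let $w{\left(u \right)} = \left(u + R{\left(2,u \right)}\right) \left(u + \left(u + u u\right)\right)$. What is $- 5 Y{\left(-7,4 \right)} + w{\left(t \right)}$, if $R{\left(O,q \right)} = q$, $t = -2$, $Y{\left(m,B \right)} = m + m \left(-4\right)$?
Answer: $-105$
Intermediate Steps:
$Y{\left(m,B \right)} = - 3 m$ ($Y{\left(m,B \right)} = m - 4 m = - 3 m$)
$w{\left(u \right)} = 2 u \left(u^{2} + 2 u\right)$ ($w{\left(u \right)} = \left(u + u\right) \left(u + \left(u + u u\right)\right) = 2 u \left(u + \left(u + u^{2}\right)\right) = 2 u \left(u^{2} + 2 u\right)$)
$- 5 Y{\left(-7,4 \right)} + w{\left(t \right)} = - 5 \left(\left(-3\right) \left(-7\right)\right) + 2 \left(-2\right)^{2} \left(2 - 2\right) = \left(-5\right) 21 + 2 \cdot 4 \cdot 0 = -105 + 0 = -105$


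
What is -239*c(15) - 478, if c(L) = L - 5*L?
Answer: 13862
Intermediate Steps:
c(L) = -4*L
-239*c(15) - 478 = -(-956)*15 - 478 = -239*(-60) - 478 = 14340 - 478 = 13862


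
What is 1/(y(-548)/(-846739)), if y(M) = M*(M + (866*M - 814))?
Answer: -846739/260809640 ≈ -0.0032466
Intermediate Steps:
y(M) = M*(-814 + 867*M) (y(M) = M*(M + (-814 + 866*M)) = M*(-814 + 867*M))
1/(y(-548)/(-846739)) = 1/(-548*(-814 + 867*(-548))/(-846739)) = 1/(-548*(-814 - 475116)*(-1/846739)) = 1/(-548*(-475930)*(-1/846739)) = 1/(260809640*(-1/846739)) = 1/(-260809640/846739) = -846739/260809640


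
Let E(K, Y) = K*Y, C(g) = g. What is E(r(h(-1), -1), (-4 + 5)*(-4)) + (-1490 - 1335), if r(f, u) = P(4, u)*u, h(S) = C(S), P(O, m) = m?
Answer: -2829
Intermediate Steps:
h(S) = S
r(f, u) = u² (r(f, u) = u*u = u²)
E(r(h(-1), -1), (-4 + 5)*(-4)) + (-1490 - 1335) = (-1)²*((-4 + 5)*(-4)) + (-1490 - 1335) = 1*(1*(-4)) - 2825 = 1*(-4) - 2825 = -4 - 2825 = -2829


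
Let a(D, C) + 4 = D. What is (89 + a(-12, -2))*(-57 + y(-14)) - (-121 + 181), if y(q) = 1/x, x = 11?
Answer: -46358/11 ≈ -4214.4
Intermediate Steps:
a(D, C) = -4 + D
y(q) = 1/11
(89 + a(-12, -2))*(-57 + y(-14)) - (-121 + 181) = (89 + (-4 - 12))*(-57 + 1/11) - (-121 + 181) = (89 - 16)*(-626/11) - 1*60 = 73*(-626/11) - 60 = -45698/11 - 60 = -46358/11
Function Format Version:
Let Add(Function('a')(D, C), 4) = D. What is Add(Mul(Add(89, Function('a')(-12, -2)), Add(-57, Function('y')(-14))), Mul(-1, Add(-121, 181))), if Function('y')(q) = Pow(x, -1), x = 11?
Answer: Rational(-46358, 11) ≈ -4214.4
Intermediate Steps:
Function('a')(D, C) = Add(-4, D)
Function('y')(q) = Rational(1, 11) (Function('y')(q) = Pow(11, -1) = Rational(1, 11))
Add(Mul(Add(89, Function('a')(-12, -2)), Add(-57, Function('y')(-14))), Mul(-1, Add(-121, 181))) = Add(Mul(Add(89, Add(-4, -12)), Add(-57, Rational(1, 11))), Mul(-1, Add(-121, 181))) = Add(Mul(Add(89, -16), Rational(-626, 11)), Mul(-1, 60)) = Add(Mul(73, Rational(-626, 11)), -60) = Add(Rational(-45698, 11), -60) = Rational(-46358, 11)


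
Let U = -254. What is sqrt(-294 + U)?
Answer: 2*I*sqrt(137) ≈ 23.409*I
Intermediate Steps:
sqrt(-294 + U) = sqrt(-294 - 254) = sqrt(-548) = 2*I*sqrt(137)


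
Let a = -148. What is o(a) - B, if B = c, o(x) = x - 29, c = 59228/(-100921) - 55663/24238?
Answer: -425910672159/2446123198 ≈ -174.12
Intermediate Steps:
c = -7053133887/2446123198 (c = 59228*(-1/100921) - 55663*1/24238 = -59228/100921 - 55663/24238 = -7053133887/2446123198 ≈ -2.8834)
o(x) = -29 + x
B = -7053133887/2446123198 ≈ -2.8834
o(a) - B = (-29 - 148) - 1*(-7053133887/2446123198) = -177 + 7053133887/2446123198 = -425910672159/2446123198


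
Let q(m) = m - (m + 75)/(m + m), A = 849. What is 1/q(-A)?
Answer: -283/240396 ≈ -0.0011772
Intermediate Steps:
q(m) = m - (75 + m)/(2*m)
1/q(-A) = 1/(-1/2 - 1*849 - 75/(2*((-1*849)))) = 1/(-1/2 - 849 - 75/2/(-849)) = 1/(-1/2 - 849 - 75/2*(-1/849)) = 1/(-1/2 - 849 + 25/566) = 1/(-240396/283) = -283/240396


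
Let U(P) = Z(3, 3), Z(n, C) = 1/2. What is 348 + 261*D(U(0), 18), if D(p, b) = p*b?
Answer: 2697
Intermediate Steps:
Z(n, C) = ½ (Z(n, C) = 1*(½) = ½)
U(P) = ½
D(p, b) = b*p
348 + 261*D(U(0), 18) = 348 + 261*(18*(½)) = 348 + 261*9 = 348 + 2349 = 2697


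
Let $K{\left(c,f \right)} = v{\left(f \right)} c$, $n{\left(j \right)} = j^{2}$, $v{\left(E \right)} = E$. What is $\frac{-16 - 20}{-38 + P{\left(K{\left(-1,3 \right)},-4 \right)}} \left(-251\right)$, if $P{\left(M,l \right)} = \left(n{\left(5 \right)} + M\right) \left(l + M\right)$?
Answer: $- \frac{753}{16} \approx -47.063$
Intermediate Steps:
$K{\left(c,f \right)} = c f$ ($K{\left(c,f \right)} = f c = c f$)
$P{\left(M,l \right)} = \left(25 + M\right) \left(M + l\right)$ ($P{\left(M,l \right)} = \left(5^{2} + M\right) \left(l + M\right) = \left(25 + M\right) \left(M + l\right)$)
$\frac{-16 - 20}{-38 + P{\left(K{\left(-1,3 \right)},-4 \right)}} \left(-251\right) = \frac{-16 - 20}{-38 + \left(\left(\left(-1\right) 3\right)^{2} + 25 \left(\left(-1\right) 3\right) + 25 \left(-4\right) + \left(-1\right) 3 \left(-4\right)\right)} \left(-251\right) = - \frac{36}{-38 + \left(\left(-3\right)^{2} + 25 \left(-3\right) - 100 - -12\right)} \left(-251\right) = - \frac{36}{-38 + \left(9 - 75 - 100 + 12\right)} \left(-251\right) = - \frac{36}{-38 - 154} \left(-251\right) = - \frac{36}{-192} \left(-251\right) = \left(-36\right) \left(- \frac{1}{192}\right) \left(-251\right) = \frac{3}{16} \left(-251\right) = - \frac{753}{16}$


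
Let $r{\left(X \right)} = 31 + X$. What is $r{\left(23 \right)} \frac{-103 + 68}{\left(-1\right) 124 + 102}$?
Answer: $\frac{945}{11} \approx 85.909$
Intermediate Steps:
$r{\left(23 \right)} \frac{-103 + 68}{\left(-1\right) 124 + 102} = \left(31 + 23\right) \frac{-103 + 68}{\left(-1\right) 124 + 102} = 54 \left(- \frac{35}{-124 + 102}\right) = 54 \left(- \frac{35}{-22}\right) = 54 \left(\left(-35\right) \left(- \frac{1}{22}\right)\right) = 54 \cdot \frac{35}{22} = \frac{945}{11}$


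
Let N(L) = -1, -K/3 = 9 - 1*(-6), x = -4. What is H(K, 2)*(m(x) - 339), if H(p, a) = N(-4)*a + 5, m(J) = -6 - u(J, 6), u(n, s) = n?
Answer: -1023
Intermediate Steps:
m(J) = -6 - J
K = -45 (K = -3*(9 - 1*(-6)) = -3*(9 + 6) = -3*15 = -45)
H(p, a) = 5 - a (H(p, a) = -a + 5 = 5 - a)
H(K, 2)*(m(x) - 339) = (5 - 1*2)*((-6 - 1*(-4)) - 339) = (5 - 2)*((-6 + 4) - 339) = 3*(-2 - 339) = 3*(-341) = -1023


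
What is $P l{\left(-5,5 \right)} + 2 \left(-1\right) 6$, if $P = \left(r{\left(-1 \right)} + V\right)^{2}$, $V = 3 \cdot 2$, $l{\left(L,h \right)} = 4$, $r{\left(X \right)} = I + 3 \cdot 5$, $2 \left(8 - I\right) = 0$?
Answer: $3352$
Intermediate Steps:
$I = 8$ ($I = 8 - 0 = 8 + 0 = 8$)
$r{\left(X \right)} = 23$ ($r{\left(X \right)} = 8 + 3 \cdot 5 = 8 + 15 = 23$)
$V = 6$
$P = 841$ ($P = \left(23 + 6\right)^{2} = 29^{2} = 841$)
$P l{\left(-5,5 \right)} + 2 \left(-1\right) 6 = 841 \cdot 4 + 2 \left(-1\right) 6 = 3364 - 12 = 3352$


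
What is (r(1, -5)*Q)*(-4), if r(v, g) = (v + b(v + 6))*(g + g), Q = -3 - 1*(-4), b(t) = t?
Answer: 320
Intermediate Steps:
Q = 1 (Q = -3 + 4 = 1)
r(v, g) = 2*g*(6 + 2*v) (r(v, g) = (v + (v + 6))*(g + g) = (v + (6 + v))*(2*g) = (6 + 2*v)*(2*g) = 2*g*(6 + 2*v))
(r(1, -5)*Q)*(-4) = ((4*(-5)*(3 + 1))*1)*(-4) = ((4*(-5)*4)*1)*(-4) = -80*1*(-4) = -80*(-4) = 320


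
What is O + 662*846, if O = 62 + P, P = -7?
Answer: 560107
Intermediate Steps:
O = 55 (O = 62 - 7 = 55)
O + 662*846 = 55 + 662*846 = 55 + 560052 = 560107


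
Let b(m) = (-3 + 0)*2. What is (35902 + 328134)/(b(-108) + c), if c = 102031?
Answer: 364036/102025 ≈ 3.5681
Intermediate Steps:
b(m) = -6 (b(m) = -3*2 = -6)
(35902 + 328134)/(b(-108) + c) = (35902 + 328134)/(-6 + 102031) = 364036/102025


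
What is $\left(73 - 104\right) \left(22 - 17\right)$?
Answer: $-155$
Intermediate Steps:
$\left(73 - 104\right) \left(22 - 17\right) = - 31 \left(22 - 17\right) = \left(-31\right) 5 = -155$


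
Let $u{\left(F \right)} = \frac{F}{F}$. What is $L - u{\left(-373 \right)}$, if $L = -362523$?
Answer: $-362524$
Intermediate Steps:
$u{\left(F \right)} = 1$
$L - u{\left(-373 \right)} = -362523 - 1 = -362524$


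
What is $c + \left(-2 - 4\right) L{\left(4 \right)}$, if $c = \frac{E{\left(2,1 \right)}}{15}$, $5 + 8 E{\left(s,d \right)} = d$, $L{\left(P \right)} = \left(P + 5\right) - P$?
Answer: $- \frac{901}{30} \approx -30.033$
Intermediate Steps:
$L{\left(P \right)} = 5$ ($L{\left(P \right)} = \left(5 + P\right) - P = 5$)
$E{\left(s,d \right)} = - \frac{5}{8} + \frac{d}{8}$
$c = - \frac{1}{30}$ ($c = \frac{- \frac{5}{8} + \frac{1}{8} \cdot 1}{15} = \left(- \frac{5}{8} + \frac{1}{8}\right) \frac{1}{15} = \left(- \frac{1}{2}\right) \frac{1}{15} = - \frac{1}{30} \approx -0.033333$)
$c + \left(-2 - 4\right) L{\left(4 \right)} = - \frac{1}{30} + \left(-2 - 4\right) 5 = - \frac{1}{30} - 30 = - \frac{901}{30}$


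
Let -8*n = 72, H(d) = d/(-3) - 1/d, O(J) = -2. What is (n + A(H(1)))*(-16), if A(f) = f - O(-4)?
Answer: 400/3 ≈ 133.33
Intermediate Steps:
H(d) = -1/d - d/3 (H(d) = d*(-1/3) - 1/d = -d/3 - 1/d = -1/d - d/3)
n = -9 (n = -1/8*72 = -9)
A(f) = 2 + f (A(f) = f - 1*(-2) = f + 2 = 2 + f)
(n + A(H(1)))*(-16) = (-9 + (2 + (-1/1 - 1/3*1)))*(-16) = (-9 + (2 + (-1*1 - 1/3)))*(-16) = (-9 + (2 + (-1 - 1/3)))*(-16) = (-9 + (2 - 4/3))*(-16) = (-9 + 2/3)*(-16) = -25/3*(-16) = 400/3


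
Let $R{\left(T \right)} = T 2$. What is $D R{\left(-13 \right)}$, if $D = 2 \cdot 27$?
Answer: $-1404$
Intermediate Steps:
$D = 54$
$R{\left(T \right)} = 2 T$
$D R{\left(-13 \right)} = 54 \cdot 2 \left(-13\right) = 54 \left(-26\right) = -1404$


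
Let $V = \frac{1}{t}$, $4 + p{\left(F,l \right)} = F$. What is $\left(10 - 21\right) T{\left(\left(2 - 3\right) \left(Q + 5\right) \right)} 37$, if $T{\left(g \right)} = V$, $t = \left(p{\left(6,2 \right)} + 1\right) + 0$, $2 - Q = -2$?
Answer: $- \frac{407}{3} \approx -135.67$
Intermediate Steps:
$Q = 4$ ($Q = 2 - -2 = 2 + 2 = 4$)
$p{\left(F,l \right)} = -4 + F$
$t = 3$ ($t = \left(\left(-4 + 6\right) + 1\right) + 0 = \left(2 + 1\right) + 0 = 3 + 0 = 3$)
$V = \frac{1}{3} \approx 0.33333$
$T{\left(g \right)} = \frac{1}{3}$
$\left(10 - 21\right) T{\left(\left(2 - 3\right) \left(Q + 5\right) \right)} 37 = \left(10 - 21\right) \frac{1}{3} \cdot 37 = \left(-11\right) \frac{1}{3} \cdot 37 = \left(- \frac{11}{3}\right) 37 = - \frac{407}{3}$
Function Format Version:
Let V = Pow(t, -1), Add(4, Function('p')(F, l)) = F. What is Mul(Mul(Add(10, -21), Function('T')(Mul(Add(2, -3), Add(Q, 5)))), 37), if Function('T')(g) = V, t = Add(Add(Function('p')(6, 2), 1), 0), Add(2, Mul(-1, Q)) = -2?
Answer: Rational(-407, 3) ≈ -135.67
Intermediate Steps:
Q = 4 (Q = Add(2, Mul(-1, -2)) = Add(2, 2) = 4)
Function('p')(F, l) = Add(-4, F)
t = 3 (t = Add(Add(Add(-4, 6), 1), 0) = Add(Add(2, 1), 0) = Add(3, 0) = 3)
V = Rational(1, 3) (V = Pow(3, -1) = Rational(1, 3) ≈ 0.33333)
Function('T')(g) = Rational(1, 3)
Mul(Mul(Add(10, -21), Function('T')(Mul(Add(2, -3), Add(Q, 5)))), 37) = Mul(Mul(Add(10, -21), Rational(1, 3)), 37) = Mul(Mul(-11, Rational(1, 3)), 37) = Mul(Rational(-11, 3), 37) = Rational(-407, 3)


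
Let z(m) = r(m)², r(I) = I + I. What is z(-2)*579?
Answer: 9264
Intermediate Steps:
r(I) = 2*I
z(m) = 4*m² (z(m) = (2*m)² = 4*m²)
z(-2)*579 = (4*(-2)²)*579 = (4*4)*579 = 16*579 = 9264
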